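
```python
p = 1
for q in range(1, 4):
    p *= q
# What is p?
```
Trace:
  p=1
  p=1, q=1
  p=2, q=2
  p=6, q=3

Final answer: 6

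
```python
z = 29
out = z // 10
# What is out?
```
Trace:
  z=29
  z=29, out=2

Final answer: 2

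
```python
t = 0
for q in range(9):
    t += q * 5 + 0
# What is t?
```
Trace:
  t=0
  t=0, q=0
  t=5, q=1
  t=15, q=2
  t=30, q=3
  t=50, q=4
  t=75, q=5
  t=105, q=6
  t=140, q=7
  t=180, q=8

Final answer: 180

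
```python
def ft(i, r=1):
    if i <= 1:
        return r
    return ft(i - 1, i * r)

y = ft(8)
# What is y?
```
Call trace:
ft(i=8, r=1)
  ft(i=7, r=8)
    ft(i=6, r=56)
      ft(i=5, r=336)
        ft(i=4, r=1680)
          ft(i=3, r=6720)
            ft(i=2, r=20160)
              ft(i=1, r=40320)
              -> return 40320
            -> return 40320
          -> return 40320
        -> return 40320
      -> return 40320
    -> return 40320
  -> return 40320
-> return 40320

Final answer: 40320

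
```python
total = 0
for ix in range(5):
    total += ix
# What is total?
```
Trace:
  total=0
  total=0, ix=0
  total=1, ix=1
  total=3, ix=2
  total=6, ix=3
  total=10, ix=4

Final answer: 10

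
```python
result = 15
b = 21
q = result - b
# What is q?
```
Trace:
  result=15
  result=15, b=21
  result=15, b=21, q=-6

Final answer: -6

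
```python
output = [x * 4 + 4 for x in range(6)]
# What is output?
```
Trace:
  x=0
  x=1
  x=2
  x=3
  x=4
  x=5
  output=[4, 8, 12, 16, 20, 24]

Final answer: [4, 8, 12, 16, 20, 24]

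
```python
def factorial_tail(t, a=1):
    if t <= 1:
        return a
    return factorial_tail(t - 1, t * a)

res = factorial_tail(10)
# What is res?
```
Call trace:
factorial_tail(t=10, a=1)
  factorial_tail(t=9, a=10)
    factorial_tail(t=8, a=90)
      factorial_tail(t=7, a=720)
        factorial_tail(t=6, a=5040)
          factorial_tail(t=5, a=30240)
            factorial_tail(t=4, a=151200)
              factorial_tail(t=3, a=604800)
                factorial_tail(t=2, a=1814400)
                  factorial_tail(t=1, a=3628800)
                  -> return 3628800
                -> return 3628800
              -> return 3628800
            -> return 3628800
          -> return 3628800
        -> return 3628800
      -> return 3628800
    -> return 3628800
  -> return 3628800
-> return 3628800

Final answer: 3628800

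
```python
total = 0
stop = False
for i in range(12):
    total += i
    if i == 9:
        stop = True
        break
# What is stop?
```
Trace:
  total=0
  total=0, stop=False
  total=0, stop=False, i=0
  total=1, stop=False, i=1
  total=3, stop=False, i=2
  total=6, stop=False, i=3
  total=10, stop=False, i=4
  total=15, stop=False, i=5
  total=21, stop=False, i=6
  total=28, stop=False, i=7
  total=36, stop=False, i=8
  total=45, stop=True, i=9

Final answer: True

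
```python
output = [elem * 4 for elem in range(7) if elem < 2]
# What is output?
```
Trace:
  elem=0
  elem=1
  elem=2
  elem=3
  elem=4
  elem=5
  elem=6
  output=[0, 4]

Final answer: [0, 4]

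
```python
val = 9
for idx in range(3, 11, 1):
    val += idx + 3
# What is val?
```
Trace:
  val=9
  val=15, idx=3
  val=22, idx=4
  val=30, idx=5
  val=39, idx=6
  val=49, idx=7
  val=60, idx=8
  val=72, idx=9
  val=85, idx=10

Final answer: 85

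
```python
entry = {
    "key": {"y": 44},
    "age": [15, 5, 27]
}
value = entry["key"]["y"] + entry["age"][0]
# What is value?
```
Trace:
  entry={'key': {'y': 44}, 'age': [15, 5, 27]}
  entry={'key': {'y': 44}, 'age': [15, 5, 27]}, value=59

Final answer: 59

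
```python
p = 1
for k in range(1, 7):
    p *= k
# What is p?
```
Trace:
  p=1
  p=1, k=1
  p=2, k=2
  p=6, k=3
  p=24, k=4
  p=120, k=5
  p=720, k=6

Final answer: 720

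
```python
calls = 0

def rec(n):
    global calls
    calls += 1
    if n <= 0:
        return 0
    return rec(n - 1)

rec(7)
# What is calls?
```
Call trace:
rec(n=7)
  rec(n=6)
    rec(n=5)
      rec(n=4)
        rec(n=3)
          rec(n=2)
            rec(n=1)
              rec(n=0)
              -> return 0
            -> return 0
          -> return 0
        -> return 0
      -> return 0
    -> return 0
  -> return 0
-> return 0

calls is incremented once per call. rec is entered once for each n = 7, 6, 5, 4, 3, 2, 1, 0 (the n <= 0 call returns without recursing), i.e. 7 + 1 calls.
calls = 8

Final answer: 8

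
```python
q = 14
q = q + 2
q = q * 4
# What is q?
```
Trace:
  q=14
  q=16
  q=64

Final answer: 64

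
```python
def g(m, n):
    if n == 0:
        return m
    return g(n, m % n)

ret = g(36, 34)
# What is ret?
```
Call trace:
g(m=36, n=34)
  g(m=34, n=2)
    g(m=2, n=0)
    -> return 2
  -> return 2
-> return 2

Final answer: 2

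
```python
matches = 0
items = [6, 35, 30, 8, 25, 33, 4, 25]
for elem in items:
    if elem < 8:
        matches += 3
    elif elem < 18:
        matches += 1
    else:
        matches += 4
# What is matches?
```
Trace:
  matches=0
  matches=3, elem=6
  matches=7, elem=35
  matches=11, elem=30
  matches=12, elem=8
  matches=16, elem=25
  matches=20, elem=33
  matches=23, elem=4
  matches=27, elem=25

Final answer: 27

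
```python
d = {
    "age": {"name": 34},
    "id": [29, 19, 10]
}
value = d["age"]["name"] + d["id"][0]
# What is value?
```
Trace:
  d={'age': {'name': 34}, 'id': [29, 19, 10]}
  d={'age': {'name': 34}, 'id': [29, 19, 10]}, value=63

Final answer: 63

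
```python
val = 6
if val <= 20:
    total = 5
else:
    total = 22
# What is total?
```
Trace:
  val=6
  val=6, total=5

Final answer: 5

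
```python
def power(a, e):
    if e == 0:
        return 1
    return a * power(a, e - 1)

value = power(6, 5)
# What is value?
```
Call trace:
power(a=6, e=5)
  power(a=6, e=4)
    power(a=6, e=3)
      power(a=6, e=2)
        power(a=6, e=1)
          power(a=6, e=0)
          -> return 1
        -> return 6
      -> return 36
    -> return 216
  -> return 1296
-> return 7776

Final answer: 7776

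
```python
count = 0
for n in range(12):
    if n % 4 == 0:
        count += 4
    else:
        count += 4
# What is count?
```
Trace:
  count=0
  count=4, n=0
  count=8, n=1
  count=12, n=2
  count=16, n=3
  count=20, n=4
  count=24, n=5
  count=28, n=6
  count=32, n=7
  count=36, n=8
  count=40, n=9
  count=44, n=10
  count=48, n=11

Final answer: 48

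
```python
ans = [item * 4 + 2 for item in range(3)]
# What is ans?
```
Trace:
  item=0
  item=1
  item=2
  ans=[2, 6, 10]

Final answer: [2, 6, 10]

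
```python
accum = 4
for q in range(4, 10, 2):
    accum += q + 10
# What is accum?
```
Trace:
  accum=4
  accum=18, q=4
  accum=34, q=6
  accum=52, q=8

Final answer: 52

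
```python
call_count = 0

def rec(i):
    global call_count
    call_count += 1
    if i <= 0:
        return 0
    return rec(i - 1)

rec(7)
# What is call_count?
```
Call trace:
rec(i=7)
  rec(i=6)
    rec(i=5)
      rec(i=4)
        rec(i=3)
          rec(i=2)
            rec(i=1)
              rec(i=0)
              -> return 0
            -> return 0
          -> return 0
        -> return 0
      -> return 0
    -> return 0
  -> return 0
-> return 0

call_count is incremented once per call. rec is entered once for each i = 7, 6, 5, 4, 3, 2, 1, 0 (the i <= 0 call returns without recursing), i.e. 7 + 1 calls.
call_count = 8

Final answer: 8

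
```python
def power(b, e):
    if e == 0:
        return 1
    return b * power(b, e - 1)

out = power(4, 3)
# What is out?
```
Call trace:
power(b=4, e=3)
  power(b=4, e=2)
    power(b=4, e=1)
      power(b=4, e=0)
      -> return 1
    -> return 4
  -> return 16
-> return 64

Final answer: 64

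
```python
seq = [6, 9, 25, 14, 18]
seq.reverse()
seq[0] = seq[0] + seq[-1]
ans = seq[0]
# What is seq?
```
Trace:
  seq=[6, 9, 25, 14, 18]
  seq=[18, 14, 25, 9, 6]
  seq=[24, 14, 25, 9, 6]
  seq=[24, 14, 25, 9, 6], ans=24

Final answer: [24, 14, 25, 9, 6]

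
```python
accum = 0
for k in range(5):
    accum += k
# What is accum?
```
Trace:
  accum=0
  accum=0, k=0
  accum=1, k=1
  accum=3, k=2
  accum=6, k=3
  accum=10, k=4

Final answer: 10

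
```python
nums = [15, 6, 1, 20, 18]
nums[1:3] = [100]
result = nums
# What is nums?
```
Trace:
  nums=[15, 6, 1, 20, 18]
  nums=[15, 100, 20, 18]
  nums=[15, 100, 20, 18], result=[15, 100, 20, 18]

Final answer: [15, 100, 20, 18]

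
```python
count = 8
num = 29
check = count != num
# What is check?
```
Trace:
  count=8
  count=8, num=29
  count=8, num=29, check=True

Final answer: True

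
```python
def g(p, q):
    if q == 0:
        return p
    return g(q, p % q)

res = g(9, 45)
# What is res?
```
Call trace:
g(p=9, q=45)
  g(p=45, q=9)
    g(p=9, q=0)
    -> return 9
  -> return 9
-> return 9

Final answer: 9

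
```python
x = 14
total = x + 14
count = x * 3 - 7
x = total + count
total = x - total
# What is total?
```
Trace:
  x=14
  x=14, total=28
  x=14, total=28, count=35
  x=63, total=28, count=35
  x=63, total=35, count=35

Final answer: 35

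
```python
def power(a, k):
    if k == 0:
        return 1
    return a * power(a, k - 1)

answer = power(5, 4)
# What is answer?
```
Call trace:
power(a=5, k=4)
  power(a=5, k=3)
    power(a=5, k=2)
      power(a=5, k=1)
        power(a=5, k=0)
        -> return 1
      -> return 5
    -> return 25
  -> return 125
-> return 625

Final answer: 625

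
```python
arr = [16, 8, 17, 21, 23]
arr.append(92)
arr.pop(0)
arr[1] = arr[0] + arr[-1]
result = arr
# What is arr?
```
Trace:
  arr=[16, 8, 17, 21, 23]
  arr=[16, 8, 17, 21, 23, 92]
  arr=[8, 17, 21, 23, 92]
  arr=[8, 100, 21, 23, 92]
  arr=[8, 100, 21, 23, 92], result=[8, 100, 21, 23, 92]

Final answer: [8, 100, 21, 23, 92]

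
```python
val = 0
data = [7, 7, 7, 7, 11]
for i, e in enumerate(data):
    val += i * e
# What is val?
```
Trace:
  val=0
  val=0, i=0, e=7
  val=7, i=1, e=7
  val=21, i=2, e=7
  val=42, i=3, e=7
  val=86, i=4, e=11

Final answer: 86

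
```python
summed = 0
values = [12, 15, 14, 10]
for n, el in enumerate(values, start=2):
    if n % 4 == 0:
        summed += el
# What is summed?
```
Trace:
  summed=0
  summed=0, n=2, el=12
  summed=0, n=3, el=15
  summed=14, n=4, el=14
  summed=14, n=5, el=10

Final answer: 14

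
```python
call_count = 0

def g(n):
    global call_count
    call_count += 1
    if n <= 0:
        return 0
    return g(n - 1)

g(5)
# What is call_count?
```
Call trace:
g(n=5)
  g(n=4)
    g(n=3)
      g(n=2)
        g(n=1)
          g(n=0)
          -> return 0
        -> return 0
      -> return 0
    -> return 0
  -> return 0
-> return 0

call_count is incremented once per call. g is entered once for each n = 5, 4, 3, 2, 1, 0 (the n <= 0 call returns without recursing), i.e. 5 + 1 calls.
call_count = 6

Final answer: 6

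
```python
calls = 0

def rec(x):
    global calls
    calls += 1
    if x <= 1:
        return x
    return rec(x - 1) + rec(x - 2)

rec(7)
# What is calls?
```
Call trace (a repeated sub-call is expanded the first time; later identical calls just restate its return value):
rec(x=7)
  rec(x=6)
    rec(x=5)
      rec(x=4)
        rec(x=3)
          rec(x=2)
            rec(x=1)
            -> return 1
            rec(x=0)
            -> return 0
          -> return 1
          rec(x=1)
          -> return 1
        -> return 2
        rec(x=2) -> return 1  (same call as traced above)
      -> return 3
      rec(x=3) -> return 2  (same call as traced above)
    -> return 5
    rec(x=4) -> return 3  (same call as traced above)
  -> return 8
  rec(x=5) -> return 5  (same call as traced above)
-> return 13

calls is incremented once per call, so count the calls in each subtree. Let C(x) = number of calls made by rec(x).
C(0) = C(1) = 1 (base case, no recursion); C(x) = 1 + C(x - 1) + C(x - 2) otherwise.
C(2) = 1 + C(1) + C(0) = 1 + 1 + 1 = 3
C(3) = 1 + C(2) + C(1) = 1 + 3 + 1 = 5
C(4) = 1 + C(3) + C(2) = 1 + 5 + 3 = 9
C(5) = 1 + C(4) + C(3) = 1 + 9 + 5 = 15
C(6) = 1 + C(5) + C(4) = 1 + 15 + 9 = 25
C(7) = 1 + C(6) + C(5) = 1 + 25 + 15 = 41
calls = C(7) = 41

Final answer: 41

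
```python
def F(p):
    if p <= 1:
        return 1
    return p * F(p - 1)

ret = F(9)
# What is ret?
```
Call trace:
F(p=9)
  F(p=8)
    F(p=7)
      F(p=6)
        F(p=5)
          F(p=4)
            F(p=3)
              F(p=2)
                F(p=1)
                -> return 1
              -> return 2
            -> return 6
          -> return 24
        -> return 120
      -> return 720
    -> return 5040
  -> return 40320
-> return 362880

Final answer: 362880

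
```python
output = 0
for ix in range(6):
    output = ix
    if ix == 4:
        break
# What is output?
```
Trace:
  output=0
  output=0, ix=0
  output=1, ix=1
  output=2, ix=2
  output=3, ix=3
  output=4, ix=4

Final answer: 4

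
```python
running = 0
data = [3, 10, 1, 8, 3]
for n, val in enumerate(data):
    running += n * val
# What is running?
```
Trace:
  running=0
  running=0, n=0, val=3
  running=10, n=1, val=10
  running=12, n=2, val=1
  running=36, n=3, val=8
  running=48, n=4, val=3

Final answer: 48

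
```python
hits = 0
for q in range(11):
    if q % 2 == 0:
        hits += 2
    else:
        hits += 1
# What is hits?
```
Trace:
  hits=0
  hits=2, q=0
  hits=3, q=1
  hits=5, q=2
  hits=6, q=3
  hits=8, q=4
  hits=9, q=5
  hits=11, q=6
  hits=12, q=7
  hits=14, q=8
  hits=15, q=9
  hits=17, q=10

Final answer: 17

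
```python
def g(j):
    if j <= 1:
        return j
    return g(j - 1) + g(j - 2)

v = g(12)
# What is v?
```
Call trace (a repeated sub-call is expanded the first time; later identical calls just restate its return value):
g(j=12)
  g(j=11)
    g(j=10)
      g(j=9)
        g(j=8)
          g(j=7)
            g(j=6)
              g(j=5)
                g(j=4)
                  g(j=3)
                    g(j=2)
                      g(j=1)
                      -> return 1
                      g(j=0)
                      -> return 0
                    -> return 1
                    g(j=1)
                    -> return 1
                  -> return 2
                  g(j=2) -> return 1  (same call as traced above)
                -> return 3
                g(j=3) -> return 2  (same call as traced above)
              -> return 5
              g(j=4) -> return 3  (same call as traced above)
            -> return 8
            g(j=5) -> return 5  (same call as traced above)
          -> return 13
          g(j=6) -> return 8  (same call as traced above)
        -> return 21
        g(j=7) -> return 13  (same call as traced above)
      -> return 34
      g(j=8) -> return 21  (same call as traced above)
    -> return 55
    g(j=9) -> return 34  (same call as traced above)
  -> return 89
  g(j=10) -> return 55  (same call as traced above)
-> return 144

Final answer: 144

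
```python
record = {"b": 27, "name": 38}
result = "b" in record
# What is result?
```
Trace:
  record={'b': 27, 'name': 38}
  record={'b': 27, 'name': 38}, result=True

Final answer: True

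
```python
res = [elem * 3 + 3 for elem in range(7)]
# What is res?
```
Trace:
  elem=0
  elem=1
  elem=2
  elem=3
  elem=4
  elem=5
  elem=6
  res=[3, 6, 9, 12, 15, 18, 21]

Final answer: [3, 6, 9, 12, 15, 18, 21]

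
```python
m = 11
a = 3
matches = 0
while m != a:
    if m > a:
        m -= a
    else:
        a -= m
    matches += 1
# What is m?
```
Trace:
  m=11
  m=11, a=3
  m=11, a=3, matches=0
  m=8, a=3, matches=1
  m=5, a=3, matches=2
  m=2, a=3, matches=3
  m=2, a=1, matches=4
  m=1, a=1, matches=5

Final answer: 1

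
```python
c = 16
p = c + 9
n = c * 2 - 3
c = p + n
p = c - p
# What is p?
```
Trace:
  c=16
  c=16, p=25
  c=16, p=25, n=29
  c=54, p=25, n=29
  c=54, p=29, n=29

Final answer: 29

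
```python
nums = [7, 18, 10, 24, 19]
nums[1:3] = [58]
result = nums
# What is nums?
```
Trace:
  nums=[7, 18, 10, 24, 19]
  nums=[7, 58, 24, 19]
  nums=[7, 58, 24, 19], result=[7, 58, 24, 19]

Final answer: [7, 58, 24, 19]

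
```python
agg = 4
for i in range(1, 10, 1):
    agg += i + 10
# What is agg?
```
Trace:
  agg=4
  agg=15, i=1
  agg=27, i=2
  agg=40, i=3
  agg=54, i=4
  agg=69, i=5
  agg=85, i=6
  agg=102, i=7
  agg=120, i=8
  agg=139, i=9

Final answer: 139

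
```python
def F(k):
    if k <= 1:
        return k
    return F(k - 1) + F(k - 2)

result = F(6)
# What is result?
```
Call trace (a repeated sub-call is expanded the first time; later identical calls just restate its return value):
F(k=6)
  F(k=5)
    F(k=4)
      F(k=3)
        F(k=2)
          F(k=1)
          -> return 1
          F(k=0)
          -> return 0
        -> return 1
        F(k=1)
        -> return 1
      -> return 2
      F(k=2) -> return 1  (same call as traced above)
    -> return 3
    F(k=3) -> return 2  (same call as traced above)
  -> return 5
  F(k=4) -> return 3  (same call as traced above)
-> return 8

Final answer: 8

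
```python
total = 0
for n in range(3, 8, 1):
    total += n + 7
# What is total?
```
Trace:
  total=0
  total=10, n=3
  total=21, n=4
  total=33, n=5
  total=46, n=6
  total=60, n=7

Final answer: 60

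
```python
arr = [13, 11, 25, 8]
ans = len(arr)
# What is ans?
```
Trace:
  arr=[13, 11, 25, 8]
  arr=[13, 11, 25, 8], ans=4

Final answer: 4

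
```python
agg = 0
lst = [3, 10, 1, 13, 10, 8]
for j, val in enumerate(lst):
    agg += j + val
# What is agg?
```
Trace:
  agg=0
  agg=3, j=0, val=3
  agg=14, j=1, val=10
  agg=17, j=2, val=1
  agg=33, j=3, val=13
  agg=47, j=4, val=10
  agg=60, j=5, val=8

Final answer: 60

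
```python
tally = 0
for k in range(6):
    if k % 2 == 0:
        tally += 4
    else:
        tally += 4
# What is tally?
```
Trace:
  tally=0
  tally=4, k=0
  tally=8, k=1
  tally=12, k=2
  tally=16, k=3
  tally=20, k=4
  tally=24, k=5

Final answer: 24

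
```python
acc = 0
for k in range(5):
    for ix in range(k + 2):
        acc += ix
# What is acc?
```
Trace:
  acc=0
  acc=0, k=0, ix=0
  acc=1, k=0, ix=1
  acc=1, k=1, ix=0
  acc=2, k=1, ix=1
  acc=4, k=1, ix=2
  acc=4, k=2, ix=0
  acc=5, k=2, ix=1
  acc=7, k=2, ix=2
  acc=10, k=2, ix=3
  acc=10, k=3, ix=0
  acc=11, k=3, ix=1
  acc=13, k=3, ix=2
  acc=16, k=3, ix=3
  acc=20, k=3, ix=4
  acc=20, k=4, ix=0
  acc=21, k=4, ix=1
  acc=23, k=4, ix=2
  acc=26, k=4, ix=3
  acc=30, k=4, ix=4
  acc=35, k=4, ix=5

Final answer: 35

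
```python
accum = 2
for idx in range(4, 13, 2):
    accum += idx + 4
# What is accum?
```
Trace:
  accum=2
  accum=10, idx=4
  accum=20, idx=6
  accum=32, idx=8
  accum=46, idx=10
  accum=62, idx=12

Final answer: 62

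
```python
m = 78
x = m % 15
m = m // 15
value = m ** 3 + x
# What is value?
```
Trace:
  m=78
  m=78, x=3
  m=5, x=3
  m=5, x=3, value=128

Final answer: 128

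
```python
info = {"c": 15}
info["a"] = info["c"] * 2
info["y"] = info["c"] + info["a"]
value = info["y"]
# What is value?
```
Trace:
  info={'c': 15}
  info={'c': 15, 'a': 30}
  info={'c': 15, 'a': 30, 'y': 45}
  info={'c': 15, 'a': 30, 'y': 45}, value=45

Final answer: 45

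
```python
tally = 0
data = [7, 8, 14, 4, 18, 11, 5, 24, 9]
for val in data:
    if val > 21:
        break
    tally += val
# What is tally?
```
Trace:
  tally=0
  tally=7, val=7
  tally=15, val=8
  tally=29, val=14
  tally=33, val=4
  tally=51, val=18
  tally=62, val=11
  tally=67, val=5
  tally=67, val=24

Final answer: 67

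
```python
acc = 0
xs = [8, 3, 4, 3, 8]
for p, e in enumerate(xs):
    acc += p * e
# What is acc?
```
Trace:
  acc=0
  acc=0, p=0, e=8
  acc=3, p=1, e=3
  acc=11, p=2, e=4
  acc=20, p=3, e=3
  acc=52, p=4, e=8

Final answer: 52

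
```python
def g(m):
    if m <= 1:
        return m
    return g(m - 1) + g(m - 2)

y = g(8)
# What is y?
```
Call trace (a repeated sub-call is expanded the first time; later identical calls just restate its return value):
g(m=8)
  g(m=7)
    g(m=6)
      g(m=5)
        g(m=4)
          g(m=3)
            g(m=2)
              g(m=1)
              -> return 1
              g(m=0)
              -> return 0
            -> return 1
            g(m=1)
            -> return 1
          -> return 2
          g(m=2) -> return 1  (same call as traced above)
        -> return 3
        g(m=3) -> return 2  (same call as traced above)
      -> return 5
      g(m=4) -> return 3  (same call as traced above)
    -> return 8
    g(m=5) -> return 5  (same call as traced above)
  -> return 13
  g(m=6) -> return 8  (same call as traced above)
-> return 21

Final answer: 21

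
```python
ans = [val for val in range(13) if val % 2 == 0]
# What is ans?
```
Trace:
  val=0
  val=1
  val=2
  val=3
  val=4
  val=5
  val=6
  val=7
  val=8
  val=9
  val=10
  val=11
  val=12
  ans=[0, 2, 4, 6, 8, 10, 12]

Final answer: [0, 2, 4, 6, 8, 10, 12]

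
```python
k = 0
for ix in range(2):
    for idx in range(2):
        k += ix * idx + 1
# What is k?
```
Trace:
  k=0
  k=1, ix=0, idx=0
  k=2, ix=0, idx=1
  k=3, ix=1, idx=0
  k=5, ix=1, idx=1

Final answer: 5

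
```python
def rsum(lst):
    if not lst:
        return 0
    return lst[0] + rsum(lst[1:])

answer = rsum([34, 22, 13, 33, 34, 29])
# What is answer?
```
Call trace:
rsum(lst=[34, 22, 13, 33, 34, 29])
  rsum(lst=[22, 13, 33, 34, 29])
    rsum(lst=[13, 33, 34, 29])
      rsum(lst=[33, 34, 29])
        rsum(lst=[34, 29])
          rsum(lst=[29])
            rsum(lst=[])
            -> return 0
          -> return 29
        -> return 63
      -> return 96
    -> return 109
  -> return 131
-> return 165

Final answer: 165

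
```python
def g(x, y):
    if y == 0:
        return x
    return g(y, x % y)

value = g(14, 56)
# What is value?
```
Call trace:
g(x=14, y=56)
  g(x=56, y=14)
    g(x=14, y=0)
    -> return 14
  -> return 14
-> return 14

Final answer: 14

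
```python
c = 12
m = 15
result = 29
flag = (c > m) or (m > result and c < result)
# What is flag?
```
Trace:
  c=12
  c=12, m=15
  c=12, m=15, result=29
  c=12, m=15, result=29, flag=False

Final answer: False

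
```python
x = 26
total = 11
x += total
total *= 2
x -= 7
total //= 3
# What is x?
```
Trace:
  x=26
  x=26, total=11
  x=37, total=11
  x=37, total=22
  x=30, total=22
  x=30, total=7

Final answer: 30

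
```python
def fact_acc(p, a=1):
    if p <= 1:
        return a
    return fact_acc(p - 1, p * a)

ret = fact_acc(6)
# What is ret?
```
Call trace:
fact_acc(p=6, a=1)
  fact_acc(p=5, a=6)
    fact_acc(p=4, a=30)
      fact_acc(p=3, a=120)
        fact_acc(p=2, a=360)
          fact_acc(p=1, a=720)
          -> return 720
        -> return 720
      -> return 720
    -> return 720
  -> return 720
-> return 720

Final answer: 720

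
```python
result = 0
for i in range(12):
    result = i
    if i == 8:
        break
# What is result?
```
Trace:
  result=0
  result=0, i=0
  result=1, i=1
  result=2, i=2
  result=3, i=3
  result=4, i=4
  result=5, i=5
  result=6, i=6
  result=7, i=7
  result=8, i=8

Final answer: 8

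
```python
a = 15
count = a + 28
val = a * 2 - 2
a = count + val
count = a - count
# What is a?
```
Trace:
  a=15
  a=15, count=43
  a=15, count=43, val=28
  a=71, count=43, val=28
  a=71, count=28, val=28

Final answer: 71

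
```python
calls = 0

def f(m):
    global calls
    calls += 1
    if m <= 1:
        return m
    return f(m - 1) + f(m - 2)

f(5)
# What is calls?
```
Call trace (a repeated sub-call is expanded the first time; later identical calls just restate its return value):
f(m=5)
  f(m=4)
    f(m=3)
      f(m=2)
        f(m=1)
        -> return 1
        f(m=0)
        -> return 0
      -> return 1
      f(m=1)
      -> return 1
    -> return 2
    f(m=2) -> return 1  (same call as traced above)
  -> return 3
  f(m=3) -> return 2  (same call as traced above)
-> return 5

calls is incremented once per call, so count the calls in each subtree. Let C(m) = number of calls made by f(m).
C(0) = C(1) = 1 (base case, no recursion); C(m) = 1 + C(m - 1) + C(m - 2) otherwise.
C(2) = 1 + C(1) + C(0) = 1 + 1 + 1 = 3
C(3) = 1 + C(2) + C(1) = 1 + 3 + 1 = 5
C(4) = 1 + C(3) + C(2) = 1 + 5 + 3 = 9
C(5) = 1 + C(4) + C(3) = 1 + 9 + 5 = 15
calls = C(5) = 15

Final answer: 15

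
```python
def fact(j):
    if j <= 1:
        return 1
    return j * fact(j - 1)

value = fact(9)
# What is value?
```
Call trace:
fact(j=9)
  fact(j=8)
    fact(j=7)
      fact(j=6)
        fact(j=5)
          fact(j=4)
            fact(j=3)
              fact(j=2)
                fact(j=1)
                -> return 1
              -> return 2
            -> return 6
          -> return 24
        -> return 120
      -> return 720
    -> return 5040
  -> return 40320
-> return 362880

Final answer: 362880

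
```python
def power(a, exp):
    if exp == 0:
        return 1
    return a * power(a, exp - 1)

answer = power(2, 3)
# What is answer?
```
Call trace:
power(a=2, exp=3)
  power(a=2, exp=2)
    power(a=2, exp=1)
      power(a=2, exp=0)
      -> return 1
    -> return 2
  -> return 4
-> return 8

Final answer: 8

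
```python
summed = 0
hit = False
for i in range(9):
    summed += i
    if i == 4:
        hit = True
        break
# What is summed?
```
Trace:
  summed=0
  summed=0, hit=False
  summed=0, hit=False, i=0
  summed=1, hit=False, i=1
  summed=3, hit=False, i=2
  summed=6, hit=False, i=3
  summed=10, hit=True, i=4

Final answer: 10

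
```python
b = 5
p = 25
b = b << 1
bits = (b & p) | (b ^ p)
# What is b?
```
Trace:
  b=5
  b=5, p=25
  b=10, p=25
  b=10, p=25, bits=27

Final answer: 10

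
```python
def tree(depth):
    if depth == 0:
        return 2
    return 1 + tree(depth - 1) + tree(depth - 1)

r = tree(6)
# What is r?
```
Call trace (a repeated sub-call is expanded the first time; later identical calls just restate its return value):
tree(depth=6)
  tree(depth=5)
    tree(depth=4)
      tree(depth=3)
        tree(depth=2)
          tree(depth=1)
            tree(depth=0)
            -> return 2
            tree(depth=0)
            -> return 2
          -> return 5
          tree(depth=1) -> return 5  (same call as traced above)
        -> return 11
        tree(depth=2) -> return 11  (same call as traced above)
      -> return 23
      tree(depth=3) -> return 23  (same call as traced above)
    -> return 47
    tree(depth=4) -> return 47  (same call as traced above)
  -> return 95
  tree(depth=5) -> return 95  (same call as traced above)
-> return 191

Final answer: 191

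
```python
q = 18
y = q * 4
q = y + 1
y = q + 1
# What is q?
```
Trace:
  q=18
  q=18, y=72
  q=73, y=72
  q=73, y=74

Final answer: 73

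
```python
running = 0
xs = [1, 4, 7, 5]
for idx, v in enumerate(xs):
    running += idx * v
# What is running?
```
Trace:
  running=0
  running=0, idx=0, v=1
  running=4, idx=1, v=4
  running=18, idx=2, v=7
  running=33, idx=3, v=5

Final answer: 33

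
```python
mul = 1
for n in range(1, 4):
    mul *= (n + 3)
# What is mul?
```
Trace:
  mul=1
  mul=4, n=1
  mul=20, n=2
  mul=120, n=3

Final answer: 120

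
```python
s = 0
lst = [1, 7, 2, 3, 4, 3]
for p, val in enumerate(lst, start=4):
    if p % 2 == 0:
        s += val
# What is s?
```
Trace:
  s=0
  s=1, p=4, val=1
  s=1, p=5, val=7
  s=3, p=6, val=2
  s=3, p=7, val=3
  s=7, p=8, val=4
  s=7, p=9, val=3

Final answer: 7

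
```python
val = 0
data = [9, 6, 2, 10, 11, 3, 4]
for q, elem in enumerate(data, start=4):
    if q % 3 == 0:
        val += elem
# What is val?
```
Trace:
  val=0
  val=0, q=4, elem=9
  val=0, q=5, elem=6
  val=2, q=6, elem=2
  val=2, q=7, elem=10
  val=2, q=8, elem=11
  val=5, q=9, elem=3
  val=5, q=10, elem=4

Final answer: 5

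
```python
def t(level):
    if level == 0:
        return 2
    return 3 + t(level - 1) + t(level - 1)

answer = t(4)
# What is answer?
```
Call trace (a repeated sub-call is expanded the first time; later identical calls just restate its return value):
t(level=4)
  t(level=3)
    t(level=2)
      t(level=1)
        t(level=0)
        -> return 2
        t(level=0)
        -> return 2
      -> return 7
      t(level=1) -> return 7  (same call as traced above)
    -> return 17
    t(level=2) -> return 17  (same call as traced above)
  -> return 37
  t(level=3) -> return 37  (same call as traced above)
-> return 77

Final answer: 77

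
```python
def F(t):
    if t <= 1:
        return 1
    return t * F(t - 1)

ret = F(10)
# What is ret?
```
Call trace:
F(t=10)
  F(t=9)
    F(t=8)
      F(t=7)
        F(t=6)
          F(t=5)
            F(t=4)
              F(t=3)
                F(t=2)
                  F(t=1)
                  -> return 1
                -> return 2
              -> return 6
            -> return 24
          -> return 120
        -> return 720
      -> return 5040
    -> return 40320
  -> return 362880
-> return 3628800

Final answer: 3628800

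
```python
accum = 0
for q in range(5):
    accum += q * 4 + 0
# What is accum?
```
Trace:
  accum=0
  accum=0, q=0
  accum=4, q=1
  accum=12, q=2
  accum=24, q=3
  accum=40, q=4

Final answer: 40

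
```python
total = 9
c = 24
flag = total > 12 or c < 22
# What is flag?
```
Trace:
  total=9
  total=9, c=24
  total=9, c=24, flag=False

Final answer: False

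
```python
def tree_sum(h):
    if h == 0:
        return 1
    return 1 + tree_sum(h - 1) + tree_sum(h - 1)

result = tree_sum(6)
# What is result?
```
Call trace (a repeated sub-call is expanded the first time; later identical calls just restate its return value):
tree_sum(h=6)
  tree_sum(h=5)
    tree_sum(h=4)
      tree_sum(h=3)
        tree_sum(h=2)
          tree_sum(h=1)
            tree_sum(h=0)
            -> return 1
            tree_sum(h=0)
            -> return 1
          -> return 3
          tree_sum(h=1) -> return 3  (same call as traced above)
        -> return 7
        tree_sum(h=2) -> return 7  (same call as traced above)
      -> return 15
      tree_sum(h=3) -> return 15  (same call as traced above)
    -> return 31
    tree_sum(h=4) -> return 31  (same call as traced above)
  -> return 63
  tree_sum(h=5) -> return 63  (same call as traced above)
-> return 127

Final answer: 127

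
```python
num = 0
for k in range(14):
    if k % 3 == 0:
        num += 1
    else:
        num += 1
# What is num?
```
Trace:
  num=0
  num=1, k=0
  num=2, k=1
  num=3, k=2
  num=4, k=3
  num=5, k=4
  num=6, k=5
  num=7, k=6
  num=8, k=7
  num=9, k=8
  num=10, k=9
  num=11, k=10
  num=12, k=11
  num=13, k=12
  num=14, k=13

Final answer: 14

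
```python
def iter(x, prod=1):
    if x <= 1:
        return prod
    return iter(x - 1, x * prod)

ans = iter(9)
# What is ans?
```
Call trace:
iter(x=9, prod=1)
  iter(x=8, prod=9)
    iter(x=7, prod=72)
      iter(x=6, prod=504)
        iter(x=5, prod=3024)
          iter(x=4, prod=15120)
            iter(x=3, prod=60480)
              iter(x=2, prod=181440)
                iter(x=1, prod=362880)
                -> return 362880
              -> return 362880
            -> return 362880
          -> return 362880
        -> return 362880
      -> return 362880
    -> return 362880
  -> return 362880
-> return 362880

Final answer: 362880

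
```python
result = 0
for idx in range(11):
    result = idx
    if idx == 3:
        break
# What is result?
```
Trace:
  result=0
  result=0, idx=0
  result=1, idx=1
  result=2, idx=2
  result=3, idx=3

Final answer: 3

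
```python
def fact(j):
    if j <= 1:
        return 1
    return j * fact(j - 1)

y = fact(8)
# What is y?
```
Call trace:
fact(j=8)
  fact(j=7)
    fact(j=6)
      fact(j=5)
        fact(j=4)
          fact(j=3)
            fact(j=2)
              fact(j=1)
              -> return 1
            -> return 2
          -> return 6
        -> return 24
      -> return 120
    -> return 720
  -> return 5040
-> return 40320

Final answer: 40320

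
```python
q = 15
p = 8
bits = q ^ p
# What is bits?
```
Trace:
  q=15
  q=15, p=8
  q=15, p=8, bits=7

Final answer: 7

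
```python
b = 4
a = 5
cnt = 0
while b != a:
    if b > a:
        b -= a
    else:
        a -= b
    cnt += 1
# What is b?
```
Trace:
  b=4
  b=4, a=5
  b=4, a=5, cnt=0
  b=4, a=1, cnt=1
  b=3, a=1, cnt=2
  b=2, a=1, cnt=3
  b=1, a=1, cnt=4

Final answer: 1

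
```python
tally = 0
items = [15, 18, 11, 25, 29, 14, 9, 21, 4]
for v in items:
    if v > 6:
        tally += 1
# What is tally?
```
Trace:
  tally=0
  tally=1, v=15
  tally=2, v=18
  tally=3, v=11
  tally=4, v=25
  tally=5, v=29
  tally=6, v=14
  tally=7, v=9
  tally=8, v=21
  tally=8, v=4

Final answer: 8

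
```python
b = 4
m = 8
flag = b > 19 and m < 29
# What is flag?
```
Trace:
  b=4
  b=4, m=8
  b=4, m=8, flag=False

Final answer: False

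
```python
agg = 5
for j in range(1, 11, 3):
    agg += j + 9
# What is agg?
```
Trace:
  agg=5
  agg=15, j=1
  agg=28, j=4
  agg=44, j=7
  agg=63, j=10

Final answer: 63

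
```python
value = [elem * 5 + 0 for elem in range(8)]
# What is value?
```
Trace:
  elem=0
  elem=1
  elem=2
  elem=3
  elem=4
  elem=5
  elem=6
  elem=7
  value=[0, 5, 10, 15, 20, 25, 30, 35]

Final answer: [0, 5, 10, 15, 20, 25, 30, 35]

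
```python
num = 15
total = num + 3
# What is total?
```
Trace:
  num=15
  num=15, total=18

Final answer: 18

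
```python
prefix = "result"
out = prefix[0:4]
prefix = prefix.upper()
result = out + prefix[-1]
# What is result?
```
Trace:
  prefix='result'
  prefix='result', out='resu'
  prefix='RESULT', out='resu'
  prefix='RESULT', out='resu', result='resuT'

Final answer: 'resuT'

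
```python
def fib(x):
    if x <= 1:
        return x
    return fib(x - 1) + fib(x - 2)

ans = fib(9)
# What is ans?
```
Call trace (a repeated sub-call is expanded the first time; later identical calls just restate its return value):
fib(x=9)
  fib(x=8)
    fib(x=7)
      fib(x=6)
        fib(x=5)
          fib(x=4)
            fib(x=3)
              fib(x=2)
                fib(x=1)
                -> return 1
                fib(x=0)
                -> return 0
              -> return 1
              fib(x=1)
              -> return 1
            -> return 2
            fib(x=2) -> return 1  (same call as traced above)
          -> return 3
          fib(x=3) -> return 2  (same call as traced above)
        -> return 5
        fib(x=4) -> return 3  (same call as traced above)
      -> return 8
      fib(x=5) -> return 5  (same call as traced above)
    -> return 13
    fib(x=6) -> return 8  (same call as traced above)
  -> return 21
  fib(x=7) -> return 13  (same call as traced above)
-> return 34

Final answer: 34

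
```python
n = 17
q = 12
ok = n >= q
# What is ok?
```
Trace:
  n=17
  n=17, q=12
  n=17, q=12, ok=True

Final answer: True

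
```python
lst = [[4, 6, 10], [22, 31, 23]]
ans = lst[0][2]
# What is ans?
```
Trace:
  lst=[[4, 6, 10], [22, 31, 23]]
  lst=[[4, 6, 10], [22, 31, 23]], ans=10

Final answer: 10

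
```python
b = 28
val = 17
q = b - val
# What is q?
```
Trace:
  b=28
  b=28, val=17
  b=28, val=17, q=11

Final answer: 11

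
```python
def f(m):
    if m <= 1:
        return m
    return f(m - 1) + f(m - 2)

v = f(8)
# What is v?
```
Call trace (a repeated sub-call is expanded the first time; later identical calls just restate its return value):
f(m=8)
  f(m=7)
    f(m=6)
      f(m=5)
        f(m=4)
          f(m=3)
            f(m=2)
              f(m=1)
              -> return 1
              f(m=0)
              -> return 0
            -> return 1
            f(m=1)
            -> return 1
          -> return 2
          f(m=2) -> return 1  (same call as traced above)
        -> return 3
        f(m=3) -> return 2  (same call as traced above)
      -> return 5
      f(m=4) -> return 3  (same call as traced above)
    -> return 8
    f(m=5) -> return 5  (same call as traced above)
  -> return 13
  f(m=6) -> return 8  (same call as traced above)
-> return 21

Final answer: 21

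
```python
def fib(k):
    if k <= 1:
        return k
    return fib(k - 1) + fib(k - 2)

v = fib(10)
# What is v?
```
Call trace (a repeated sub-call is expanded the first time; later identical calls just restate its return value):
fib(k=10)
  fib(k=9)
    fib(k=8)
      fib(k=7)
        fib(k=6)
          fib(k=5)
            fib(k=4)
              fib(k=3)
                fib(k=2)
                  fib(k=1)
                  -> return 1
                  fib(k=0)
                  -> return 0
                -> return 1
                fib(k=1)
                -> return 1
              -> return 2
              fib(k=2) -> return 1  (same call as traced above)
            -> return 3
            fib(k=3) -> return 2  (same call as traced above)
          -> return 5
          fib(k=4) -> return 3  (same call as traced above)
        -> return 8
        fib(k=5) -> return 5  (same call as traced above)
      -> return 13
      fib(k=6) -> return 8  (same call as traced above)
    -> return 21
    fib(k=7) -> return 13  (same call as traced above)
  -> return 34
  fib(k=8) -> return 21  (same call as traced above)
-> return 55

Final answer: 55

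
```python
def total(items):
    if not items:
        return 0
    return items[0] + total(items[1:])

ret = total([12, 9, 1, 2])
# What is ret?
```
Call trace:
total(items=[12, 9, 1, 2])
  total(items=[9, 1, 2])
    total(items=[1, 2])
      total(items=[2])
        total(items=[])
        -> return 0
      -> return 2
    -> return 3
  -> return 12
-> return 24

Final answer: 24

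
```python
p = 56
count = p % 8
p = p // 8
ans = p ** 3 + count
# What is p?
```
Trace:
  p=56
  p=56, count=0
  p=7, count=0
  p=7, count=0, ans=343

Final answer: 7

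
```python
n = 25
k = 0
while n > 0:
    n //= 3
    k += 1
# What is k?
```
Trace:
  n=25
  n=25, k=0
  n=8, k=1
  n=2, k=2
  n=0, k=3

Final answer: 3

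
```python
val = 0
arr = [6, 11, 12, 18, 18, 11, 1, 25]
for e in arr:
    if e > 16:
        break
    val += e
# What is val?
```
Trace:
  val=0
  val=6, e=6
  val=17, e=11
  val=29, e=12
  val=29, e=18

Final answer: 29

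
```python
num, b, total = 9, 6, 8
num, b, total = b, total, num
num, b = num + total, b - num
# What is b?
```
Trace:
  num=9, b=6, total=8
  num=6, b=8, total=9
  num=15, b=2, total=9

Final answer: 2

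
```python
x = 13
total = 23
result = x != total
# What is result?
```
Trace:
  x=13
  x=13, total=23
  x=13, total=23, result=True

Final answer: True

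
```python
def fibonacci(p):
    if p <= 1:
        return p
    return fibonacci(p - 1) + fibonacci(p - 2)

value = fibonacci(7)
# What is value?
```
Call trace (a repeated sub-call is expanded the first time; later identical calls just restate its return value):
fibonacci(p=7)
  fibonacci(p=6)
    fibonacci(p=5)
      fibonacci(p=4)
        fibonacci(p=3)
          fibonacci(p=2)
            fibonacci(p=1)
            -> return 1
            fibonacci(p=0)
            -> return 0
          -> return 1
          fibonacci(p=1)
          -> return 1
        -> return 2
        fibonacci(p=2) -> return 1  (same call as traced above)
      -> return 3
      fibonacci(p=3) -> return 2  (same call as traced above)
    -> return 5
    fibonacci(p=4) -> return 3  (same call as traced above)
  -> return 8
  fibonacci(p=5) -> return 5  (same call as traced above)
-> return 13

Final answer: 13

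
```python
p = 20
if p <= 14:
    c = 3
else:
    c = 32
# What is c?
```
Trace:
  p=20
  p=20, c=32

Final answer: 32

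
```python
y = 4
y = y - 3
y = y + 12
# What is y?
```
Trace:
  y=4
  y=1
  y=13

Final answer: 13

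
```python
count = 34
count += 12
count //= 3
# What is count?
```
Trace:
  count=34
  count=46
  count=15

Final answer: 15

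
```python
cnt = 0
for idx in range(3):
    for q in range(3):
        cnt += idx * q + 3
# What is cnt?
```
Trace:
  cnt=0
  cnt=3, idx=0, q=0
  cnt=6, idx=0, q=1
  cnt=9, idx=0, q=2
  cnt=12, idx=1, q=0
  cnt=16, idx=1, q=1
  cnt=21, idx=1, q=2
  cnt=24, idx=2, q=0
  cnt=29, idx=2, q=1
  cnt=36, idx=2, q=2

Final answer: 36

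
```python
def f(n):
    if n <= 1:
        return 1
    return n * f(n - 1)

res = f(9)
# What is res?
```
Call trace:
f(n=9)
  f(n=8)
    f(n=7)
      f(n=6)
        f(n=5)
          f(n=4)
            f(n=3)
              f(n=2)
                f(n=1)
                -> return 1
              -> return 2
            -> return 6
          -> return 24
        -> return 120
      -> return 720
    -> return 5040
  -> return 40320
-> return 362880

Final answer: 362880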